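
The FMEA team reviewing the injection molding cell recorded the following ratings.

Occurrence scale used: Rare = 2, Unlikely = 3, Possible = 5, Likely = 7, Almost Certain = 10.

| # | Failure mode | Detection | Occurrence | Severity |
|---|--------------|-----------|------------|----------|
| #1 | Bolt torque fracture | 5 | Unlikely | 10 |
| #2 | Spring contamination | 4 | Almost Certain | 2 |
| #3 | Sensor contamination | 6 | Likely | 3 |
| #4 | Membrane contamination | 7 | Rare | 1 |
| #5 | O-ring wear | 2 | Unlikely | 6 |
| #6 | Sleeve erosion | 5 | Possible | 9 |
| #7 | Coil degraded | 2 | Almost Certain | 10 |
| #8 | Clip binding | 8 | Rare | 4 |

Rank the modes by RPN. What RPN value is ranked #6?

64

RPN = Severity × Occurrence × Detection:
  #1: 10 × 3 × 5 = 150
  #2: 2 × 10 × 4 = 80
  #3: 3 × 7 × 6 = 126
  #4: 1 × 2 × 7 = 14
  #5: 6 × 3 × 2 = 36
  #6: 9 × 5 × 5 = 225
  #7: 10 × 10 × 2 = 200
  #8: 4 × 2 × 8 = 64
Sorted descending: 225, 200, 150, 126, 80, 64, 36, 14.
The sixth-highest RPN is 64 (#8).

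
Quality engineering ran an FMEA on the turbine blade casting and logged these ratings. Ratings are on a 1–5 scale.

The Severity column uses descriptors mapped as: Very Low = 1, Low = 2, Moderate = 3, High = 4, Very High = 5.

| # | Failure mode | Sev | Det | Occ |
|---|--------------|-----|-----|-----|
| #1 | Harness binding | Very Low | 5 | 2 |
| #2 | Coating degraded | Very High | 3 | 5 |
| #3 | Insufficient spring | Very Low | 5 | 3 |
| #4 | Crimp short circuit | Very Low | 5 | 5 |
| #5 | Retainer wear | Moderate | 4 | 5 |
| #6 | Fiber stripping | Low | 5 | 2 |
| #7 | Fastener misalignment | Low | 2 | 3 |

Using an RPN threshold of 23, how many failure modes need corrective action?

RPN = Severity × Occurrence × Detection:
  #1: 1 × 2 × 5 = 10
  #2: 5 × 5 × 3 = 75
  #3: 1 × 3 × 5 = 15
  #4: 1 × 5 × 5 = 25
  #5: 3 × 5 × 4 = 60
  #6: 2 × 2 × 5 = 20
  #7: 2 × 3 × 2 = 12
Modes with RPN ≥ 23: #2 (75), #4 (25), #5 (60) → 3.

3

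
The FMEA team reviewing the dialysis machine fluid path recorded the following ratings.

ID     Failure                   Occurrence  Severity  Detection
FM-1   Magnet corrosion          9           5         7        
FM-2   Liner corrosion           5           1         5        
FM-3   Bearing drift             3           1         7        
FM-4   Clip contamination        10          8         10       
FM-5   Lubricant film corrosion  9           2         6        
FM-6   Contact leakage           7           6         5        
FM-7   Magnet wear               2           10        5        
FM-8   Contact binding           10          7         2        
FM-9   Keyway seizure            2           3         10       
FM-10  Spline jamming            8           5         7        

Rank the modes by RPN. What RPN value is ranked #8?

RPN = Severity × Occurrence × Detection:
  FM-1: 5 × 9 × 7 = 315
  FM-2: 1 × 5 × 5 = 25
  FM-3: 1 × 3 × 7 = 21
  FM-4: 8 × 10 × 10 = 800
  FM-5: 2 × 9 × 6 = 108
  FM-6: 6 × 7 × 5 = 210
  FM-7: 10 × 2 × 5 = 100
  FM-8: 7 × 10 × 2 = 140
  FM-9: 3 × 2 × 10 = 60
  FM-10: 5 × 8 × 7 = 280
Sorted descending: 800, 315, 280, 210, 140, 108, 100, 60, 25, 21.
The eighth-highest RPN is 60 (FM-9).

60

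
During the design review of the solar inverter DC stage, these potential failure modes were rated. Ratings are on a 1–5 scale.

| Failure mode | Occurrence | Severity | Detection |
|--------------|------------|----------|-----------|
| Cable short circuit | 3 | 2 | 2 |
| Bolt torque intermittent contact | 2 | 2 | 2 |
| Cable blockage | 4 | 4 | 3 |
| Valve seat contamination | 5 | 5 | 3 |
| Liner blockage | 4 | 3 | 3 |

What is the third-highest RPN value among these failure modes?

36

RPN = Severity × Occurrence × Detection:
  Cable short circuit: 2 × 3 × 2 = 12
  Bolt torque intermittent contact: 2 × 2 × 2 = 8
  Cable blockage: 4 × 4 × 3 = 48
  Valve seat contamination: 5 × 5 × 3 = 75
  Liner blockage: 3 × 4 × 3 = 36
Sorted descending: 75, 48, 36, 12, 8.
The third-highest RPN is 36 (Liner blockage).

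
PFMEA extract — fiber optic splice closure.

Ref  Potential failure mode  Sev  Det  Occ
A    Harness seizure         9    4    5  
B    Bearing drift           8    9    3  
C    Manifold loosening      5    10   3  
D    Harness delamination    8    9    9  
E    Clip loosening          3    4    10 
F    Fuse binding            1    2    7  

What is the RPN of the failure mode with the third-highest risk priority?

RPN = Severity × Occurrence × Detection:
  A: 9 × 5 × 4 = 180
  B: 8 × 3 × 9 = 216
  C: 5 × 3 × 10 = 150
  D: 8 × 9 × 9 = 648
  E: 3 × 10 × 4 = 120
  F: 1 × 7 × 2 = 14
Sorted descending: 648, 216, 180, 150, 120, 14.
The third-highest RPN is 180 (A).

180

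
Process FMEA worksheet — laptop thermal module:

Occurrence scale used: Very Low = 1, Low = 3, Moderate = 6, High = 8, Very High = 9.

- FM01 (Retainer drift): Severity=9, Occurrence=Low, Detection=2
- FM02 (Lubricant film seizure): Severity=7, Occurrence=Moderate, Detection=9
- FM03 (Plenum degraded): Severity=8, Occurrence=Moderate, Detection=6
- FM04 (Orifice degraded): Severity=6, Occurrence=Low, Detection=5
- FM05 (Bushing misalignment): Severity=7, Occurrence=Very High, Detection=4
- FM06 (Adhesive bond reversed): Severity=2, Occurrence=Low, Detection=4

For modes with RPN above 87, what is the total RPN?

1008

RPN = Severity × Occurrence × Detection:
  FM01: 9 × 3 × 2 = 54
  FM02: 7 × 6 × 9 = 378
  FM03: 8 × 6 × 6 = 288
  FM04: 6 × 3 × 5 = 90
  FM05: 7 × 9 × 4 = 252
  FM06: 2 × 3 × 4 = 24
RPN > 87: FM02 (378), FM03 (288), FM04 (90), FM05 (252).
Sum: 378 + 288 + 90 + 252 = 1008.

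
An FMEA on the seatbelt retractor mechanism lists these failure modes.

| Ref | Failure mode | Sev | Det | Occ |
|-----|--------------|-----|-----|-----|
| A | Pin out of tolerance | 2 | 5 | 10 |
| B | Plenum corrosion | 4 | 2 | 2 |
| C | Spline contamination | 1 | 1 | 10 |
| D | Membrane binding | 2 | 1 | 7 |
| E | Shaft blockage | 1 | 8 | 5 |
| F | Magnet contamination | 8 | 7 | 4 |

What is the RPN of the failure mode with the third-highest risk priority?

RPN = Severity × Occurrence × Detection:
  A: 2 × 10 × 5 = 100
  B: 4 × 2 × 2 = 16
  C: 1 × 10 × 1 = 10
  D: 2 × 7 × 1 = 14
  E: 1 × 5 × 8 = 40
  F: 8 × 4 × 7 = 224
Sorted descending: 224, 100, 40, 16, 14, 10.
The third-highest RPN is 40 (E).

40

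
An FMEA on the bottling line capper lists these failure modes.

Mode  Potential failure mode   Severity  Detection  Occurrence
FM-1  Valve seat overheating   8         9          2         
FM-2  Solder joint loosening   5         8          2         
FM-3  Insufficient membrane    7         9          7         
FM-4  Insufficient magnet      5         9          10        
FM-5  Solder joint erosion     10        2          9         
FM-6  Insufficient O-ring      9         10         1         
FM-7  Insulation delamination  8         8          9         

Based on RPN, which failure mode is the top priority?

RPN = Severity × Occurrence × Detection:
  FM-1: 8 × 2 × 9 = 144
  FM-2: 5 × 2 × 8 = 80
  FM-3: 7 × 7 × 9 = 441
  FM-4: 5 × 10 × 9 = 450
  FM-5: 10 × 9 × 2 = 180
  FM-6: 9 × 1 × 10 = 90
  FM-7: 8 × 9 × 8 = 576
Highest RPN is 576 → FM-7.

FM-7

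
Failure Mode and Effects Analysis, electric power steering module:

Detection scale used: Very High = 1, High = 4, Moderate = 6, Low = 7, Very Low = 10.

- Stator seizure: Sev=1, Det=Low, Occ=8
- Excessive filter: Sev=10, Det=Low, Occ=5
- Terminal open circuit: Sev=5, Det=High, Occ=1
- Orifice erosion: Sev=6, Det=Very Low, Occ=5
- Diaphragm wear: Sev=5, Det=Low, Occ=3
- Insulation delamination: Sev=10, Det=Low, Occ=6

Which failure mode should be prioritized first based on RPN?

Insulation delamination

RPN = Severity × Occurrence × Detection:
  Stator seizure: 1 × 8 × 7 = 56
  Excessive filter: 10 × 5 × 7 = 350
  Terminal open circuit: 5 × 1 × 4 = 20
  Orifice erosion: 6 × 5 × 10 = 300
  Diaphragm wear: 5 × 3 × 7 = 105
  Insulation delamination: 10 × 6 × 7 = 420
Highest RPN is 420 → Insulation delamination.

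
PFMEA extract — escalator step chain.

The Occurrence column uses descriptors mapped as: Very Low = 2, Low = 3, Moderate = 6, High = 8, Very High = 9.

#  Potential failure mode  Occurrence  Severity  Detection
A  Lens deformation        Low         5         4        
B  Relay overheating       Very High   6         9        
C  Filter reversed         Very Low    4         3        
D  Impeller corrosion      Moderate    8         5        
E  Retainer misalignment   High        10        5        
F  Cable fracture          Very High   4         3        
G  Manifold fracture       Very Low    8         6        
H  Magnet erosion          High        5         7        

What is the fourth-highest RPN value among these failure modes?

RPN = Severity × Occurrence × Detection:
  A: 5 × 3 × 4 = 60
  B: 6 × 9 × 9 = 486
  C: 4 × 2 × 3 = 24
  D: 8 × 6 × 5 = 240
  E: 10 × 8 × 5 = 400
  F: 4 × 9 × 3 = 108
  G: 8 × 2 × 6 = 96
  H: 5 × 8 × 7 = 280
Sorted descending: 486, 400, 280, 240, 108, 96, 60, 24.
The fourth-highest RPN is 240 (D).

240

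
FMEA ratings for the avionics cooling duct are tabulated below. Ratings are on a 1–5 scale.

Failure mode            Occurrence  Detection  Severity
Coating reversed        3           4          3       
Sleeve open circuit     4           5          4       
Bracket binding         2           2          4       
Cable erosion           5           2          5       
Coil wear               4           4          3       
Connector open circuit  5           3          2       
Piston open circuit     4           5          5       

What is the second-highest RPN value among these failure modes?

80

RPN = Severity × Occurrence × Detection:
  Coating reversed: 3 × 3 × 4 = 36
  Sleeve open circuit: 4 × 4 × 5 = 80
  Bracket binding: 4 × 2 × 2 = 16
  Cable erosion: 5 × 5 × 2 = 50
  Coil wear: 3 × 4 × 4 = 48
  Connector open circuit: 2 × 5 × 3 = 30
  Piston open circuit: 5 × 4 × 5 = 100
Sorted descending: 100, 80, 50, 48, 36, 30, 16.
The second-highest RPN is 80 (Sleeve open circuit).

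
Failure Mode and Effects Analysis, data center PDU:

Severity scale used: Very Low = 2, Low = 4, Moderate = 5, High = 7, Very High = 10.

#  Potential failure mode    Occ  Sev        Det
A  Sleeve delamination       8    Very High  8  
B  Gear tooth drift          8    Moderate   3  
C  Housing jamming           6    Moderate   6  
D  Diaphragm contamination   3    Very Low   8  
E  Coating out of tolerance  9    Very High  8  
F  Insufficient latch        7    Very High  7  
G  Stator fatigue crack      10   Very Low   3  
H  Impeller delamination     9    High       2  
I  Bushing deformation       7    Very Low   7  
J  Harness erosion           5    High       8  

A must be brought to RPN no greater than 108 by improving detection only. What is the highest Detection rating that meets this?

1

A: S=10, O=8, D=8 → current RPN = 640.
Fixed product = 80. Need 80 × D ≤ 108, so D ≤ 108/80 = 1.35.
Maximum integer Detection rating = 1 (gives RPN 80; D=2 would give 160 > 108).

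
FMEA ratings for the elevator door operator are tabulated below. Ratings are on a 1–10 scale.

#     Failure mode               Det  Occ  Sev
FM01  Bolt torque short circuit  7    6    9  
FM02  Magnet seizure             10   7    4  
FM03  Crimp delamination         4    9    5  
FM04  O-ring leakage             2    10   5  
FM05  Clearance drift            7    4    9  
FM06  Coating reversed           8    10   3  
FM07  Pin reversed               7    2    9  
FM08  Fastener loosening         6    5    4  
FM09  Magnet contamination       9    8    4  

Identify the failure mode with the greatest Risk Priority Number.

FM01

RPN = Severity × Occurrence × Detection:
  FM01: 9 × 6 × 7 = 378
  FM02: 4 × 7 × 10 = 280
  FM03: 5 × 9 × 4 = 180
  FM04: 5 × 10 × 2 = 100
  FM05: 9 × 4 × 7 = 252
  FM06: 3 × 10 × 8 = 240
  FM07: 9 × 2 × 7 = 126
  FM08: 4 × 5 × 6 = 120
  FM09: 4 × 8 × 9 = 288
Highest RPN is 378 → FM01.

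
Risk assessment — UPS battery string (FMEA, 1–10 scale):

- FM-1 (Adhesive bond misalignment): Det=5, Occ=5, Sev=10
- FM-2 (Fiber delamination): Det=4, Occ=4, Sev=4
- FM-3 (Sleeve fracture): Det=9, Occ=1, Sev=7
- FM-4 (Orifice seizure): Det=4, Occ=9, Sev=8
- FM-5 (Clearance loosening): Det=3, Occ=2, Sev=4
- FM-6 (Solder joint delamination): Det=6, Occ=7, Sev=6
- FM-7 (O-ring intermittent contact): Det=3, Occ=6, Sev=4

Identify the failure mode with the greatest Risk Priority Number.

FM-4

RPN = Severity × Occurrence × Detection:
  FM-1: 10 × 5 × 5 = 250
  FM-2: 4 × 4 × 4 = 64
  FM-3: 7 × 1 × 9 = 63
  FM-4: 8 × 9 × 4 = 288
  FM-5: 4 × 2 × 3 = 24
  FM-6: 6 × 7 × 6 = 252
  FM-7: 4 × 6 × 3 = 72
Highest RPN is 288 → FM-4.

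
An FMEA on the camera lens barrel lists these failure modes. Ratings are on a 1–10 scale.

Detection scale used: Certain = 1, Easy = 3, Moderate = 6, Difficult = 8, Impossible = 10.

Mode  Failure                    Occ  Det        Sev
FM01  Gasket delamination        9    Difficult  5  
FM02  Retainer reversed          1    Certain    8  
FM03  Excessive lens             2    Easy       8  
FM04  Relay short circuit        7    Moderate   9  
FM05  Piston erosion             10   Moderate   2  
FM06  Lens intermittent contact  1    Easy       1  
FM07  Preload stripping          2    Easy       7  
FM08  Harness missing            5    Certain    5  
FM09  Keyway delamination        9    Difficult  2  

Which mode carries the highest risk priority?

RPN = Severity × Occurrence × Detection:
  FM01: 5 × 9 × 8 = 360
  FM02: 8 × 1 × 1 = 8
  FM03: 8 × 2 × 3 = 48
  FM04: 9 × 7 × 6 = 378
  FM05: 2 × 10 × 6 = 120
  FM06: 1 × 1 × 3 = 3
  FM07: 7 × 2 × 3 = 42
  FM08: 5 × 5 × 1 = 25
  FM09: 2 × 9 × 8 = 144
Highest RPN is 378 → FM04.

FM04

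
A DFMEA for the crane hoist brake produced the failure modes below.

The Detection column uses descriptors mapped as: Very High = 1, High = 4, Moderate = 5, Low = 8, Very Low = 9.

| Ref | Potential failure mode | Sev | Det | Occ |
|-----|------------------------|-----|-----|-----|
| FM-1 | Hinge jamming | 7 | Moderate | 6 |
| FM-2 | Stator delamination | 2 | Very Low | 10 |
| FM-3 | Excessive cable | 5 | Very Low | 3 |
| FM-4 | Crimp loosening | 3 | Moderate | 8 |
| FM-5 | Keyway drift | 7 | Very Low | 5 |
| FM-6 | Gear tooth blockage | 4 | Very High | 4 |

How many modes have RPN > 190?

RPN = Severity × Occurrence × Detection:
  FM-1: 7 × 6 × 5 = 210
  FM-2: 2 × 10 × 9 = 180
  FM-3: 5 × 3 × 9 = 135
  FM-4: 3 × 8 × 5 = 120
  FM-5: 7 × 5 × 9 = 315
  FM-6: 4 × 4 × 1 = 16
Modes with RPN > 190: FM-1 (210), FM-5 (315) → 2.

2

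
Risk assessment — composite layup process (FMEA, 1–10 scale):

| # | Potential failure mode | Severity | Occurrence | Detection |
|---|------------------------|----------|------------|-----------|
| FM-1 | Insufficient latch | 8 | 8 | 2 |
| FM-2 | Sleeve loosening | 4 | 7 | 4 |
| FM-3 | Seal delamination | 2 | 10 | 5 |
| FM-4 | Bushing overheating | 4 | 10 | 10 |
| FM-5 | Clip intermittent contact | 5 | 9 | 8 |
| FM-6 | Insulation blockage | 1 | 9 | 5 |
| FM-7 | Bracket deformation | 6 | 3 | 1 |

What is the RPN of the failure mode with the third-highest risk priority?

128

RPN = Severity × Occurrence × Detection:
  FM-1: 8 × 8 × 2 = 128
  FM-2: 4 × 7 × 4 = 112
  FM-3: 2 × 10 × 5 = 100
  FM-4: 4 × 10 × 10 = 400
  FM-5: 5 × 9 × 8 = 360
  FM-6: 1 × 9 × 5 = 45
  FM-7: 6 × 3 × 1 = 18
Sorted descending: 400, 360, 128, 112, 100, 45, 18.
The third-highest RPN is 128 (FM-1).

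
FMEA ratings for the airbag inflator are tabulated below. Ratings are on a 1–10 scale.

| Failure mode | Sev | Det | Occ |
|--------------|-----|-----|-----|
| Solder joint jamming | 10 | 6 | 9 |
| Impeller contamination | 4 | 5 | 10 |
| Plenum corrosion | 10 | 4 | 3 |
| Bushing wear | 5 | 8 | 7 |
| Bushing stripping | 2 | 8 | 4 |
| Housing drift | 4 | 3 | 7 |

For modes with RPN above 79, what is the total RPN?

1224

RPN = Severity × Occurrence × Detection:
  Solder joint jamming: 10 × 9 × 6 = 540
  Impeller contamination: 4 × 10 × 5 = 200
  Plenum corrosion: 10 × 3 × 4 = 120
  Bushing wear: 5 × 7 × 8 = 280
  Bushing stripping: 2 × 4 × 8 = 64
  Housing drift: 4 × 7 × 3 = 84
RPN > 79: Solder joint jamming (540), Impeller contamination (200), Plenum corrosion (120), Bushing wear (280), Housing drift (84).
Sum: 540 + 200 + 120 + 280 + 84 = 1224.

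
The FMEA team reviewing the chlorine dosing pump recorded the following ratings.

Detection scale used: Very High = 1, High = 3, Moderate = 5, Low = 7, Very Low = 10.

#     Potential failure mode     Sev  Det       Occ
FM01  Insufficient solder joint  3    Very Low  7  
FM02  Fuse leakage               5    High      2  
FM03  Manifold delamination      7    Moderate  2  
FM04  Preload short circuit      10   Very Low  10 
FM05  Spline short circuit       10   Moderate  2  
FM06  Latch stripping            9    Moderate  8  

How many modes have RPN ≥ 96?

RPN = Severity × Occurrence × Detection:
  FM01: 3 × 7 × 10 = 210
  FM02: 5 × 2 × 3 = 30
  FM03: 7 × 2 × 5 = 70
  FM04: 10 × 10 × 10 = 1000
  FM05: 10 × 2 × 5 = 100
  FM06: 9 × 8 × 5 = 360
Modes with RPN ≥ 96: FM01 (210), FM04 (1000), FM05 (100), FM06 (360) → 4.

4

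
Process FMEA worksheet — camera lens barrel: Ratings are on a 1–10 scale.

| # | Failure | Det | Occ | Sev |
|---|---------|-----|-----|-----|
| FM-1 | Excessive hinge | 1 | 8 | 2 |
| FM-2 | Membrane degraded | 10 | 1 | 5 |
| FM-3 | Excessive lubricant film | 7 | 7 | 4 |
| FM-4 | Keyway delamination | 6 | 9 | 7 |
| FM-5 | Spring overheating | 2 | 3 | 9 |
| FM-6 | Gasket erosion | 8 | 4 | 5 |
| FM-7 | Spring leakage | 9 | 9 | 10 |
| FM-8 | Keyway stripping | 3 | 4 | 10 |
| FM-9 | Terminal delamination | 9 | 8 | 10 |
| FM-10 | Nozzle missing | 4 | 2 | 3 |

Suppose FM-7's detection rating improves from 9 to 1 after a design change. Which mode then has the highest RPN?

FM-9

RPN = Severity × Occurrence × Detection:
  FM-1: 2 × 8 × 1 = 16
  FM-2: 5 × 1 × 10 = 50
  FM-3: 4 × 7 × 7 = 196
  FM-4: 7 × 9 × 6 = 378
  FM-5: 9 × 3 × 2 = 54
  FM-6: 5 × 4 × 8 = 160
  FM-7: 10 × 9 × 9 = 810
  FM-8: 10 × 4 × 3 = 120
  FM-9: 10 × 8 × 9 = 720
  FM-10: 3 × 2 × 4 = 24
After action: FM-7 → 10 × 9 × 1 = 90.
Revised RPNs: FM-9=720, FM-4=378, FM-3=196, FM-6=160, FM-8=120, FM-7=90, FM-5=54, FM-2=50, FM-10=24, FM-1=16.
Highest is now FM-9 (720).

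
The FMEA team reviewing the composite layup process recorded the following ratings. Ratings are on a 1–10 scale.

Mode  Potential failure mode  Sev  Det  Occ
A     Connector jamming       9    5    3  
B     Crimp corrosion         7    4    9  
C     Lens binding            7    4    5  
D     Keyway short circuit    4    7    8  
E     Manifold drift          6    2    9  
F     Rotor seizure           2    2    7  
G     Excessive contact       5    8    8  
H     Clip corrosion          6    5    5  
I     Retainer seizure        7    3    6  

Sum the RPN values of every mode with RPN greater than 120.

1347

RPN = Severity × Occurrence × Detection:
  A: 9 × 3 × 5 = 135
  B: 7 × 9 × 4 = 252
  C: 7 × 5 × 4 = 140
  D: 4 × 8 × 7 = 224
  E: 6 × 9 × 2 = 108
  F: 2 × 7 × 2 = 28
  G: 5 × 8 × 8 = 320
  H: 6 × 5 × 5 = 150
  I: 7 × 6 × 3 = 126
RPN > 120: A (135), B (252), C (140), D (224), G (320), H (150), I (126).
Sum: 135 + 252 + 140 + 224 + 320 + 150 + 126 = 1347.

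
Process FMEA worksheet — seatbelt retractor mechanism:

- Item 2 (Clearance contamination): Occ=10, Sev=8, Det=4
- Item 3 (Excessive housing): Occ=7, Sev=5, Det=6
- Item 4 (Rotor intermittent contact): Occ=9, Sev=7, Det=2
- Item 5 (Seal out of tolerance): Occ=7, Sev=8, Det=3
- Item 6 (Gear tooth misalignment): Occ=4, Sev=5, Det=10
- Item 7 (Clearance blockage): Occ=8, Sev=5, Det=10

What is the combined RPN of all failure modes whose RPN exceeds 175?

1130

RPN = Severity × Occurrence × Detection:
  Item 2: 8 × 10 × 4 = 320
  Item 3: 5 × 7 × 6 = 210
  Item 4: 7 × 9 × 2 = 126
  Item 5: 8 × 7 × 3 = 168
  Item 6: 5 × 4 × 10 = 200
  Item 7: 5 × 8 × 10 = 400
RPN > 175: Item 2 (320), Item 3 (210), Item 6 (200), Item 7 (400).
Sum: 320 + 210 + 200 + 400 = 1130.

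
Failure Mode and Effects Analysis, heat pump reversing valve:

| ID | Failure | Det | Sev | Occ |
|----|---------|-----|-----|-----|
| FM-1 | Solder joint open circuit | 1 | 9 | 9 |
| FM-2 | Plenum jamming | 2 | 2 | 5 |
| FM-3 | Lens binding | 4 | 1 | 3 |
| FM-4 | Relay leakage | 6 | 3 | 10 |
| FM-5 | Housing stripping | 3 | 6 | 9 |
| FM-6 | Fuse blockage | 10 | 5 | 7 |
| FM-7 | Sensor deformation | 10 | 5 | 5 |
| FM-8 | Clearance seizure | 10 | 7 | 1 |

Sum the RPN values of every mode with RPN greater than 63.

1093

RPN = Severity × Occurrence × Detection:
  FM-1: 9 × 9 × 1 = 81
  FM-2: 2 × 5 × 2 = 20
  FM-3: 1 × 3 × 4 = 12
  FM-4: 3 × 10 × 6 = 180
  FM-5: 6 × 9 × 3 = 162
  FM-6: 5 × 7 × 10 = 350
  FM-7: 5 × 5 × 10 = 250
  FM-8: 7 × 1 × 10 = 70
RPN > 63: FM-1 (81), FM-4 (180), FM-5 (162), FM-6 (350), FM-7 (250), FM-8 (70).
Sum: 81 + 180 + 162 + 350 + 250 + 70 = 1093.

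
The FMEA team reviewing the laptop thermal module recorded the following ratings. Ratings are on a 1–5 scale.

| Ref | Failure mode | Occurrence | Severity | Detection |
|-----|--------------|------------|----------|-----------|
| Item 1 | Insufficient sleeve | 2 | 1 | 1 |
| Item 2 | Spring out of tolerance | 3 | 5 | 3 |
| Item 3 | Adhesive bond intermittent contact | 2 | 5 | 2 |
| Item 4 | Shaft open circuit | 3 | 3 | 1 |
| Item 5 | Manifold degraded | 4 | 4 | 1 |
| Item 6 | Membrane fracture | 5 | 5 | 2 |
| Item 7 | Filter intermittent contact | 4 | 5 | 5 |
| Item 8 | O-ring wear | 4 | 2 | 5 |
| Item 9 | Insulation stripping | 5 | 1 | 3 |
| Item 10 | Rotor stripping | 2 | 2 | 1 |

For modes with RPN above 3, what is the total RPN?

299

RPN = Severity × Occurrence × Detection:
  Item 1: 1 × 2 × 1 = 2
  Item 2: 5 × 3 × 3 = 45
  Item 3: 5 × 2 × 2 = 20
  Item 4: 3 × 3 × 1 = 9
  Item 5: 4 × 4 × 1 = 16
  Item 6: 5 × 5 × 2 = 50
  Item 7: 5 × 4 × 5 = 100
  Item 8: 2 × 4 × 5 = 40
  Item 9: 1 × 5 × 3 = 15
  Item 10: 2 × 2 × 1 = 4
RPN > 3: Item 2 (45), Item 3 (20), Item 4 (9), Item 5 (16), Item 6 (50), Item 7 (100), Item 8 (40), Item 9 (15), Item 10 (4).
Sum: 45 + 20 + 9 + 16 + 50 + 100 + 40 + 15 + 4 = 299.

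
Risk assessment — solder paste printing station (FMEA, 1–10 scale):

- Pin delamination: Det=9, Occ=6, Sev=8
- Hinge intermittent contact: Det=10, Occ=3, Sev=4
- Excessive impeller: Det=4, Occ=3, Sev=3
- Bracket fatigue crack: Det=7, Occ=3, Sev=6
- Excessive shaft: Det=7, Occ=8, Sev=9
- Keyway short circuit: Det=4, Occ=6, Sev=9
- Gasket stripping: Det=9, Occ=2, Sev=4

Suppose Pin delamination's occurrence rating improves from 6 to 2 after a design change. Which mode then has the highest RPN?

RPN = Severity × Occurrence × Detection:
  Pin delamination: 8 × 6 × 9 = 432
  Hinge intermittent contact: 4 × 3 × 10 = 120
  Excessive impeller: 3 × 3 × 4 = 36
  Bracket fatigue crack: 6 × 3 × 7 = 126
  Excessive shaft: 9 × 8 × 7 = 504
  Keyway short circuit: 9 × 6 × 4 = 216
  Gasket stripping: 4 × 2 × 9 = 72
After action: Pin delamination → 8 × 2 × 9 = 144.
Revised RPNs: Excessive shaft=504, Keyway short circuit=216, Pin delamination=144, Bracket fatigue crack=126, Hinge intermittent contact=120, Gasket stripping=72, Excessive impeller=36.
Highest is now Excessive shaft (504).

Excessive shaft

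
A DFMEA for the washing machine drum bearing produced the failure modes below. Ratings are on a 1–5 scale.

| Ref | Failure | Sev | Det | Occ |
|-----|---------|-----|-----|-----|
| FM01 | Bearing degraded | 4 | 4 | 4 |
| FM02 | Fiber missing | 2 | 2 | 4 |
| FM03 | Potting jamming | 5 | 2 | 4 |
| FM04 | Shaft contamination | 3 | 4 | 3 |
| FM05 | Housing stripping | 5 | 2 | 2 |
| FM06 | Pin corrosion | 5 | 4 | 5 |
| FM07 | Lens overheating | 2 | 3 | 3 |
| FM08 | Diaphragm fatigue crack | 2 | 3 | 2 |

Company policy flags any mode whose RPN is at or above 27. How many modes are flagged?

4

RPN = Severity × Occurrence × Detection:
  FM01: 4 × 4 × 4 = 64
  FM02: 2 × 4 × 2 = 16
  FM03: 5 × 4 × 2 = 40
  FM04: 3 × 3 × 4 = 36
  FM05: 5 × 2 × 2 = 20
  FM06: 5 × 5 × 4 = 100
  FM07: 2 × 3 × 3 = 18
  FM08: 2 × 2 × 3 = 12
Modes with RPN ≥ 27: FM01 (64), FM03 (40), FM04 (36), FM06 (100) → 4.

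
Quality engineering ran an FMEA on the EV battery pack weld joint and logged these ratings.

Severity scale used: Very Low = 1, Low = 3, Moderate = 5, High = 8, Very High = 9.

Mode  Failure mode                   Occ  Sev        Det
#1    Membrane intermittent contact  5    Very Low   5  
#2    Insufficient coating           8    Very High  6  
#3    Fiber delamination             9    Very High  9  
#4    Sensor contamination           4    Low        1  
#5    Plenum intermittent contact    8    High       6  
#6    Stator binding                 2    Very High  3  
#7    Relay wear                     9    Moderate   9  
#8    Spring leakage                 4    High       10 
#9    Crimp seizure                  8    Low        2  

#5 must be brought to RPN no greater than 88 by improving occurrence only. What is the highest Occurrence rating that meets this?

#5: S=8, O=8, D=6 → current RPN = 384.
Fixed product = 48. Need 48 × O ≤ 88, so O ≤ 88/48 = 1.83.
Maximum integer Occurrence rating = 1 (gives RPN 48; O=2 would give 96 > 88).

1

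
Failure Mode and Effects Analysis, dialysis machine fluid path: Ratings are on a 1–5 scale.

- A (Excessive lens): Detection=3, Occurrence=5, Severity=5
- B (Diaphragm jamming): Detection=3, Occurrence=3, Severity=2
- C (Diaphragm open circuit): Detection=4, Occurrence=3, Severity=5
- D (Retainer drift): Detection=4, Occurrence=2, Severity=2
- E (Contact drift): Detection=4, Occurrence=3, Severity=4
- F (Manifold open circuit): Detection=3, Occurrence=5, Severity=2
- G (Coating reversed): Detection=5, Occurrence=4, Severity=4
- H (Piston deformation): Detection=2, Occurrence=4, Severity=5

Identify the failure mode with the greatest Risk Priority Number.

RPN = Severity × Occurrence × Detection:
  A: 5 × 5 × 3 = 75
  B: 2 × 3 × 3 = 18
  C: 5 × 3 × 4 = 60
  D: 2 × 2 × 4 = 16
  E: 4 × 3 × 4 = 48
  F: 2 × 5 × 3 = 30
  G: 4 × 4 × 5 = 80
  H: 5 × 4 × 2 = 40
Highest RPN is 80 → G.

G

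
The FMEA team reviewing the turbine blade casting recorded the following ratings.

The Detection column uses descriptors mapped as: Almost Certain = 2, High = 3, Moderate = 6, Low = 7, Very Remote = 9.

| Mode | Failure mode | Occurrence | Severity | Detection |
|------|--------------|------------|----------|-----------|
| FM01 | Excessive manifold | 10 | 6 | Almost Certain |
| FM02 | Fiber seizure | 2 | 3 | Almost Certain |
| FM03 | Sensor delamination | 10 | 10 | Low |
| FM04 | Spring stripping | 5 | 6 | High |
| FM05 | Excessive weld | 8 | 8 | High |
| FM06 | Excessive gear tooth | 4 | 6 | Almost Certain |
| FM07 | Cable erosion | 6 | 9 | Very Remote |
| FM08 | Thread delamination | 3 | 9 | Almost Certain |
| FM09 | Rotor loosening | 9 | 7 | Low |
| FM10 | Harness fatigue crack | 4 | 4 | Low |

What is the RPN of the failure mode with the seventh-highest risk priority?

RPN = Severity × Occurrence × Detection:
  FM01: 6 × 10 × 2 = 120
  FM02: 3 × 2 × 2 = 12
  FM03: 10 × 10 × 7 = 700
  FM04: 6 × 5 × 3 = 90
  FM05: 8 × 8 × 3 = 192
  FM06: 6 × 4 × 2 = 48
  FM07: 9 × 6 × 9 = 486
  FM08: 9 × 3 × 2 = 54
  FM09: 7 × 9 × 7 = 441
  FM10: 4 × 4 × 7 = 112
Sorted descending: 700, 486, 441, 192, 120, 112, 90, 54, 48, 12.
The seventh-highest RPN is 90 (FM04).

90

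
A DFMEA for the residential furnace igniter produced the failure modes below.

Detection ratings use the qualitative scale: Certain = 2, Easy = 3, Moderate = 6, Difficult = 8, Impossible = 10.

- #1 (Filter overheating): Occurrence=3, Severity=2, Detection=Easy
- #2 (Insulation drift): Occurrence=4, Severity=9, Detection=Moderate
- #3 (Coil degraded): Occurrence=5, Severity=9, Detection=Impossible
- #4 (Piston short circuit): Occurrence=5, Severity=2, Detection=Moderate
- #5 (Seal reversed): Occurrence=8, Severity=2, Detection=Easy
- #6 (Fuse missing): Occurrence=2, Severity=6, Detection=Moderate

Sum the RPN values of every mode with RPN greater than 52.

798

RPN = Severity × Occurrence × Detection:
  #1: 2 × 3 × 3 = 18
  #2: 9 × 4 × 6 = 216
  #3: 9 × 5 × 10 = 450
  #4: 2 × 5 × 6 = 60
  #5: 2 × 8 × 3 = 48
  #6: 6 × 2 × 6 = 72
RPN > 52: #2 (216), #3 (450), #4 (60), #6 (72).
Sum: 216 + 450 + 60 + 72 = 798.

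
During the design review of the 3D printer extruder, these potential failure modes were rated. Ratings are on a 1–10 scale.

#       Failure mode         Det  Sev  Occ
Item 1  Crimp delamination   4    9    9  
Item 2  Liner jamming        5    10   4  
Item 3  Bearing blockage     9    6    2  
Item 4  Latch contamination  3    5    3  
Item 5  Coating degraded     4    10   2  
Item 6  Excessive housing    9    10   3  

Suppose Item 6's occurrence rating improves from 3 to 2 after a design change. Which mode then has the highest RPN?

RPN = Severity × Occurrence × Detection:
  Item 1: 9 × 9 × 4 = 324
  Item 2: 10 × 4 × 5 = 200
  Item 3: 6 × 2 × 9 = 108
  Item 4: 5 × 3 × 3 = 45
  Item 5: 10 × 2 × 4 = 80
  Item 6: 10 × 3 × 9 = 270
After action: Item 6 → 10 × 2 × 9 = 180.
Revised RPNs: Item 1=324, Item 2=200, Item 6=180, Item 3=108, Item 5=80, Item 4=45.
Highest is now Item 1 (324).

Item 1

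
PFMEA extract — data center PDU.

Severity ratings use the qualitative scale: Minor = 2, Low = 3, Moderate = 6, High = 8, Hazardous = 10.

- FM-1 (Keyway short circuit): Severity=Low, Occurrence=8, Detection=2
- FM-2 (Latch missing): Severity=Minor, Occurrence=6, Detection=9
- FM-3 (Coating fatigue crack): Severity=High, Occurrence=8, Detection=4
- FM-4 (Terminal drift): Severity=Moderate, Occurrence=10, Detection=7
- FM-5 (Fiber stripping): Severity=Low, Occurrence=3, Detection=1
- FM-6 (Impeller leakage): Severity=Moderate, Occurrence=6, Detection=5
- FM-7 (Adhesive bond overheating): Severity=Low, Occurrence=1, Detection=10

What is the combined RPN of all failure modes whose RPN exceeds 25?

RPN = Severity × Occurrence × Detection:
  FM-1: 3 × 8 × 2 = 48
  FM-2: 2 × 6 × 9 = 108
  FM-3: 8 × 8 × 4 = 256
  FM-4: 6 × 10 × 7 = 420
  FM-5: 3 × 3 × 1 = 9
  FM-6: 6 × 6 × 5 = 180
  FM-7: 3 × 1 × 10 = 30
RPN > 25: FM-1 (48), FM-2 (108), FM-3 (256), FM-4 (420), FM-6 (180), FM-7 (30).
Sum: 48 + 108 + 256 + 420 + 180 + 30 = 1042.

1042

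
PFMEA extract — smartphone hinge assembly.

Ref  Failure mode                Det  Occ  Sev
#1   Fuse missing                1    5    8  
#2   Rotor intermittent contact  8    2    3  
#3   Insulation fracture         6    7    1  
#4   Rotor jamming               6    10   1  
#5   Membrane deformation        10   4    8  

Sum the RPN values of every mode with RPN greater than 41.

470

RPN = Severity × Occurrence × Detection:
  #1: 8 × 5 × 1 = 40
  #2: 3 × 2 × 8 = 48
  #3: 1 × 7 × 6 = 42
  #4: 1 × 10 × 6 = 60
  #5: 8 × 4 × 10 = 320
RPN > 41: #2 (48), #3 (42), #4 (60), #5 (320).
Sum: 48 + 42 + 60 + 320 = 470.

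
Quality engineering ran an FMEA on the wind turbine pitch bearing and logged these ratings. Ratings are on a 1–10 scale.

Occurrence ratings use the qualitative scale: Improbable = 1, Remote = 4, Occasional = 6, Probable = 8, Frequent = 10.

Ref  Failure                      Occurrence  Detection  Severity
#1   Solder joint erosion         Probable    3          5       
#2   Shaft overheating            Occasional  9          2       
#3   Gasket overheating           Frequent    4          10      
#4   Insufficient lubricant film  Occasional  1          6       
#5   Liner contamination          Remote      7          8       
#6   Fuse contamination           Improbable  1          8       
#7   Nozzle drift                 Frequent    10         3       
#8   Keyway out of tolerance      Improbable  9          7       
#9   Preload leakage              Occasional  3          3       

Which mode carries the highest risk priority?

RPN = Severity × Occurrence × Detection:
  #1: 5 × 8 × 3 = 120
  #2: 2 × 6 × 9 = 108
  #3: 10 × 10 × 4 = 400
  #4: 6 × 6 × 1 = 36
  #5: 8 × 4 × 7 = 224
  #6: 8 × 1 × 1 = 8
  #7: 3 × 10 × 10 = 300
  #8: 7 × 1 × 9 = 63
  #9: 3 × 6 × 3 = 54
Highest RPN is 400 → #3.

#3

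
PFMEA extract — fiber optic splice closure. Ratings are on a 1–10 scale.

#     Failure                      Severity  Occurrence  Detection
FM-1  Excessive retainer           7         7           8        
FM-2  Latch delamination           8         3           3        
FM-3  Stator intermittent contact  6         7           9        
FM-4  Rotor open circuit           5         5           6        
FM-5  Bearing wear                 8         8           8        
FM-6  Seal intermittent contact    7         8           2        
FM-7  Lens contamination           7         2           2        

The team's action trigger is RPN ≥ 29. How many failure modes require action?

RPN = Severity × Occurrence × Detection:
  FM-1: 7 × 7 × 8 = 392
  FM-2: 8 × 3 × 3 = 72
  FM-3: 6 × 7 × 9 = 378
  FM-4: 5 × 5 × 6 = 150
  FM-5: 8 × 8 × 8 = 512
  FM-6: 7 × 8 × 2 = 112
  FM-7: 7 × 2 × 2 = 28
Modes with RPN ≥ 29: FM-1 (392), FM-2 (72), FM-3 (378), FM-4 (150), FM-5 (512), FM-6 (112) → 6.

6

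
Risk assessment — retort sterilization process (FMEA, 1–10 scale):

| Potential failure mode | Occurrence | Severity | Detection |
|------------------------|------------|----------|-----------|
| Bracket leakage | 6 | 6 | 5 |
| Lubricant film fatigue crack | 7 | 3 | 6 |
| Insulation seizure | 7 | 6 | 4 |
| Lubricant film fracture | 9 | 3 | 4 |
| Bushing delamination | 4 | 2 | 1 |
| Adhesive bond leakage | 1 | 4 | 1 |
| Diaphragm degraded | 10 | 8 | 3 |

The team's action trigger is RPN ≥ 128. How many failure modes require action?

3

RPN = Severity × Occurrence × Detection:
  Bracket leakage: 6 × 6 × 5 = 180
  Lubricant film fatigue crack: 3 × 7 × 6 = 126
  Insulation seizure: 6 × 7 × 4 = 168
  Lubricant film fracture: 3 × 9 × 4 = 108
  Bushing delamination: 2 × 4 × 1 = 8
  Adhesive bond leakage: 4 × 1 × 1 = 4
  Diaphragm degraded: 8 × 10 × 3 = 240
Modes with RPN ≥ 128: Bracket leakage (180), Insulation seizure (168), Diaphragm degraded (240) → 3.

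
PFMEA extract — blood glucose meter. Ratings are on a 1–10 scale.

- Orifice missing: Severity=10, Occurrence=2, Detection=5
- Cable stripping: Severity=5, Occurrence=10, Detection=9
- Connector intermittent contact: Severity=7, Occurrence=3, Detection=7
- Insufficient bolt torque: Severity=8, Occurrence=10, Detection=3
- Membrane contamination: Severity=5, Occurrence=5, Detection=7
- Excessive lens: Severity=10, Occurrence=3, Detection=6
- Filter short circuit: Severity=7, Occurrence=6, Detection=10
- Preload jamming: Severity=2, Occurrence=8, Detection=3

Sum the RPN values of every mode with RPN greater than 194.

RPN = Severity × Occurrence × Detection:
  Orifice missing: 10 × 2 × 5 = 100
  Cable stripping: 5 × 10 × 9 = 450
  Connector intermittent contact: 7 × 3 × 7 = 147
  Insufficient bolt torque: 8 × 10 × 3 = 240
  Membrane contamination: 5 × 5 × 7 = 175
  Excessive lens: 10 × 3 × 6 = 180
  Filter short circuit: 7 × 6 × 10 = 420
  Preload jamming: 2 × 8 × 3 = 48
RPN > 194: Cable stripping (450), Insufficient bolt torque (240), Filter short circuit (420).
Sum: 450 + 240 + 420 = 1110.

1110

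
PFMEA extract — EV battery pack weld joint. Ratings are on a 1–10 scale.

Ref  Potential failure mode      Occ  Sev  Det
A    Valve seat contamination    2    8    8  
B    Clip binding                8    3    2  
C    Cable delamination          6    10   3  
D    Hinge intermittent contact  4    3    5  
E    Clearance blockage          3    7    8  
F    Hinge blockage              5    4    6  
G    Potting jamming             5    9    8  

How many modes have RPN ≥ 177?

RPN = Severity × Occurrence × Detection:
  A: 8 × 2 × 8 = 128
  B: 3 × 8 × 2 = 48
  C: 10 × 6 × 3 = 180
  D: 3 × 4 × 5 = 60
  E: 7 × 3 × 8 = 168
  F: 4 × 5 × 6 = 120
  G: 9 × 5 × 8 = 360
Modes with RPN ≥ 177: C (180), G (360) → 2.

2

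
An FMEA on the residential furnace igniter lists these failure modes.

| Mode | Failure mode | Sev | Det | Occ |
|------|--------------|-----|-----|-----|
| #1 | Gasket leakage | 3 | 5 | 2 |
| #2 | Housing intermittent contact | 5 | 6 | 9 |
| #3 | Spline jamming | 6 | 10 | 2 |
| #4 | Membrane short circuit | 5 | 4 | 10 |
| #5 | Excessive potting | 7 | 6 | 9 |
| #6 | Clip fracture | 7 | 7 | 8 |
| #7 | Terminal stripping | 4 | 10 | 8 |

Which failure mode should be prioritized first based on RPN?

#6

RPN = Severity × Occurrence × Detection:
  #1: 3 × 2 × 5 = 30
  #2: 5 × 9 × 6 = 270
  #3: 6 × 2 × 10 = 120
  #4: 5 × 10 × 4 = 200
  #5: 7 × 9 × 6 = 378
  #6: 7 × 8 × 7 = 392
  #7: 4 × 8 × 10 = 320
Highest RPN is 392 → #6.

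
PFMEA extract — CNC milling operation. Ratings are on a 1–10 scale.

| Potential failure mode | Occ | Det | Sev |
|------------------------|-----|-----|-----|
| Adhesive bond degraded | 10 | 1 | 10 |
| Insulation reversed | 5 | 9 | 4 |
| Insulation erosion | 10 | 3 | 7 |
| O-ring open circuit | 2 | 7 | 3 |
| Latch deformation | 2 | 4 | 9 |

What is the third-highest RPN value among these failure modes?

RPN = Severity × Occurrence × Detection:
  Adhesive bond degraded: 10 × 10 × 1 = 100
  Insulation reversed: 4 × 5 × 9 = 180
  Insulation erosion: 7 × 10 × 3 = 210
  O-ring open circuit: 3 × 2 × 7 = 42
  Latch deformation: 9 × 2 × 4 = 72
Sorted descending: 210, 180, 100, 72, 42.
The third-highest RPN is 100 (Adhesive bond degraded).

100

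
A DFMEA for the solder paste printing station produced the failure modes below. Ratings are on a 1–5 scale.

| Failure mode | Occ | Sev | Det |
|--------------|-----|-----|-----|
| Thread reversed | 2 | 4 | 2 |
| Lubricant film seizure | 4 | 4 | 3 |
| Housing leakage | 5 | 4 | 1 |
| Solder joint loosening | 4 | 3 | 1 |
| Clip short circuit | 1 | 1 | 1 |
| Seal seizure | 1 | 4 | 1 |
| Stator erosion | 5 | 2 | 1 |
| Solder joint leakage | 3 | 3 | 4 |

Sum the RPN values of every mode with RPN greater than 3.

146

RPN = Severity × Occurrence × Detection:
  Thread reversed: 4 × 2 × 2 = 16
  Lubricant film seizure: 4 × 4 × 3 = 48
  Housing leakage: 4 × 5 × 1 = 20
  Solder joint loosening: 3 × 4 × 1 = 12
  Clip short circuit: 1 × 1 × 1 = 1
  Seal seizure: 4 × 1 × 1 = 4
  Stator erosion: 2 × 5 × 1 = 10
  Solder joint leakage: 3 × 3 × 4 = 36
RPN > 3: Thread reversed (16), Lubricant film seizure (48), Housing leakage (20), Solder joint loosening (12), Seal seizure (4), Stator erosion (10), Solder joint leakage (36).
Sum: 16 + 48 + 20 + 12 + 4 + 10 + 36 = 146.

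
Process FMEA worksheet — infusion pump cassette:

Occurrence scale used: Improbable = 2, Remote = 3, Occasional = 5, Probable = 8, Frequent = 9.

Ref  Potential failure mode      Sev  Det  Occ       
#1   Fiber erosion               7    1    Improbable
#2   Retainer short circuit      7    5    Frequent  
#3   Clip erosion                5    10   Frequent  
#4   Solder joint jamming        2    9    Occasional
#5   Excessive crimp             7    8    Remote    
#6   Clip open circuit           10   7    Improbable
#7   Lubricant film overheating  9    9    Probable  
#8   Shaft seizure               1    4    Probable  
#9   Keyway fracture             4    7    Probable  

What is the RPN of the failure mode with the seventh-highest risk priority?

RPN = Severity × Occurrence × Detection:
  #1: 7 × 2 × 1 = 14
  #2: 7 × 9 × 5 = 315
  #3: 5 × 9 × 10 = 450
  #4: 2 × 5 × 9 = 90
  #5: 7 × 3 × 8 = 168
  #6: 10 × 2 × 7 = 140
  #7: 9 × 8 × 9 = 648
  #8: 1 × 8 × 4 = 32
  #9: 4 × 8 × 7 = 224
Sorted descending: 648, 450, 315, 224, 168, 140, 90, 32, 14.
The seventh-highest RPN is 90 (#4).

90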